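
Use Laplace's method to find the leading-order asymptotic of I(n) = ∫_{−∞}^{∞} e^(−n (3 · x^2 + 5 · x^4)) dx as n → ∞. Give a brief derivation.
I(n) ~ sqrt(π/(3n))

φ(x) = 3 · x^2 + 5 · x^4 has its unique global minimum at x* = 0 (since φ'(x) = 6x + 20x^3 = 0 only at x = 0 for real x with both coefficients positive, and φ → ∞ as |x| → ∞). At x* = 0, φ(0) = 0 and φ''(0) = 6. Laplace's method then gives
  I(n) ~ sqrt(2π / (n · φ''(0))) · e^(−n φ(0)) = sqrt(2π / (6n)) = sqrt(π/(3n)).
The 5 · x^4 term contributes only at subleading order (an O(1/n) relative correction).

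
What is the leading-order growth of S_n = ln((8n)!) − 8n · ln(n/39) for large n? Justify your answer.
S_n ~ 8n · (ln 312 − 1) + O(ln n)

Stirling: ln((8n)!) = 8n ln(8n) − 8n + O(ln n).
  S_n = 8n ln(8n) − 8n − 8n ln(n/39) + O(ln n)
      = 8n ln(8n) − 8n ln n + 8n ln 39 − 8n + O(ln n)
      = 8n ln 8 + 8n ln 39 − 8n + O(ln n)
      = 8n (ln 312 − 1) + O(ln n).
Numerically ln(312) − 1 ≈ 4.7430.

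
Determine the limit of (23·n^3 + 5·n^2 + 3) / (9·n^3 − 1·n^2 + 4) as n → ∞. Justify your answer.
lim = 23/9

For large n the leading n^3 terms dominate both numerator and denominator. Dividing top and bottom by n^3, every other term tends to 0, leaving 23/9.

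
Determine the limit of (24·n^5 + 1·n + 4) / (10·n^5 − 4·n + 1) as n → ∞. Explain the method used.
lim = 24/10 = 12/5

For large n the leading n^5 terms dominate both numerator and denominator. Dividing top and bottom by n^5, every other term tends to 0, leaving 24/10 = 12/5.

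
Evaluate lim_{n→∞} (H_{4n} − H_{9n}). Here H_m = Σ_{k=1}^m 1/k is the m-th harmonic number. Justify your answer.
lim = ln(4/9)

Euler-Maclaurin gives H_m = ln m + γ + 1/(2m) + O(1/m^2). The γ and O(1/m) terms cancel in the difference:
  H_{4n} − H_{9n} = ln(4n) − ln(9n) + O(1/n) = ln(4/9) + O(1/n).
Hence the limit is ln(4/9).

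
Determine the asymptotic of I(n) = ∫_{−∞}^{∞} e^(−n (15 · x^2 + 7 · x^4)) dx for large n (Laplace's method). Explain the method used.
I(n) ~ sqrt(π/(15n))

φ(x) = 15 · x^2 + 7 · x^4 has its unique global minimum at x* = 0 (since φ'(x) = 30x + 28x^3 = 0 only at x = 0 for real x with both coefficients positive, and φ → ∞ as |x| → ∞). At x* = 0, φ(0) = 0 and φ''(0) = 30. Laplace's method then gives
  I(n) ~ sqrt(2π / (n · φ''(0))) · e^(−n φ(0)) = sqrt(2π / (30n)) = sqrt(π/(15n)).
The 7 · x^4 term contributes only at subleading order (an O(1/n) relative correction).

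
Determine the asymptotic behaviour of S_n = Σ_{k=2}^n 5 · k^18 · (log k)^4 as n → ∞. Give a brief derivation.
S_n ~ 5 · n^19 · (log n)^4 / 19

By integral comparison, S_n = ∫_1^n 5 · x^18 · (log x)^4 dx + O(n^18 · (log n)^4). For the integral, the leading term of ∫_1^n x^18 (log x)^4 dx is n^19/19 · (log n)^4 (by repeated integration by parts; each step lowers the log-exponent and produces a relatively O(1/log n) correction). Hence S_n ~ 5 · n^19 · (log n)^4 / 19.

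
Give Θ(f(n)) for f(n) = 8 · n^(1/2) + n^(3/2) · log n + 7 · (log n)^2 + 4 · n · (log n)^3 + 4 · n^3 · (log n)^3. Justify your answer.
f(n) ∈ Θ(n^3 · (log n)^3)

Compare the terms by growth order. For large n, n^a · (log n)^b dominates n^a' · (log n)^b' iff a > a', or (a = a' and b > b'). Ranking the 5 terms shows the dominant one is 4 · n^3 · (log n)^3. Hence f(n) ∈ Θ(n^3 · (log n)^3).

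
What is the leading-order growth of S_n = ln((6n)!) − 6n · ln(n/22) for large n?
S_n ~ 6n · (ln 132 − 1) + O(ln n)

Stirling: ln((6n)!) = 6n ln(6n) − 6n + O(ln n).
  S_n = 6n ln(6n) − 6n − 6n ln(n/22) + O(ln n)
      = 6n ln(6n) − 6n ln n + 6n ln 22 − 6n + O(ln n)
      = 6n ln 6 + 6n ln 22 − 6n + O(ln n)
      = 6n (ln 132 − 1) + O(ln n).
Numerically ln(132) − 1 ≈ 3.8828.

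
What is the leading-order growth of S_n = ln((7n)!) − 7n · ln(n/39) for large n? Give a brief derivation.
S_n ~ 7n · (ln 273 − 1) + O(ln n)

Stirling: ln((7n)!) = 7n ln(7n) − 7n + O(ln n).
  S_n = 7n ln(7n) − 7n − 7n ln(n/39) + O(ln n)
      = 7n ln(7n) − 7n ln n + 7n ln 39 − 7n + O(ln n)
      = 7n ln 7 + 7n ln 39 − 7n + O(ln n)
      = 7n (ln 273 − 1) + O(ln n).
Numerically ln(273) − 1 ≈ 4.6095.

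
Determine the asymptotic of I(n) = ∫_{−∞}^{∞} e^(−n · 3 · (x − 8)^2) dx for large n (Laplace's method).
I(n) = sqrt(π/(3n))

Here φ(x) = 3 · (x − 8)^2 has its unique minimum at x* = 8 with φ(x*) = 0 and φ''(x*) = 6. Laplace's method gives
  I(n) ~ e^(−n φ(x*)) · sqrt(2π / (n · φ''(x*))) = sqrt(2π / (6n)) = sqrt(π/(3n)).
This is exact: substituting u = (x − 8)·sqrt(3n) gives I(n) = (1/sqrt(3n)) ∫_{−∞}^{∞} e^(−u^2) du = sqrt(π/(3n)).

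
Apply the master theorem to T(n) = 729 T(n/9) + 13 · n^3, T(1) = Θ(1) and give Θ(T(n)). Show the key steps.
T(n) = Θ(n^3 log n)

log_9 729 = 3, and f(n) = 13 · n^3 = Θ(n^(log_9 729)). This is Case 2 of the master theorem: T(n) = Θ(f(n) · log n) = Θ(n^3 log n).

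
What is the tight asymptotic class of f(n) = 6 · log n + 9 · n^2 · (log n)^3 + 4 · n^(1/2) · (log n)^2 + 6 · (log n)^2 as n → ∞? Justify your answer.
f(n) ∈ Θ(n^2 · (log n)^3)

Compare the terms by growth order. For large n, n^a · (log n)^b dominates n^a' · (log n)^b' iff a > a', or (a = a' and b > b'). Ranking the 4 terms shows the dominant one is 9 · n^2 · (log n)^3. Hence f(n) ∈ Θ(n^2 · (log n)^3).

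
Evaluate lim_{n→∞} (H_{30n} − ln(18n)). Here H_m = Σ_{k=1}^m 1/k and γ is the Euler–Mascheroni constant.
lim = ln(5/3) + γ

By Euler-Maclaurin, H_m = ln m + γ + O(1/m). So
  H_{30n} − ln(18n) = ln(30n) + γ − ln(18n) + O(1/n)
                       = ln(30/18) + γ + O(1/n).
Hence the limit is ln(30/18) + γ (= ln(5/3)).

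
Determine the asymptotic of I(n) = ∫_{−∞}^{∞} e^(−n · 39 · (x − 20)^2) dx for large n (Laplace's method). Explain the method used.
I(n) = sqrt(π/(39n))

Here φ(x) = 39 · (x − 20)^2 has its unique minimum at x* = 20 with φ(x*) = 0 and φ''(x*) = 78. Laplace's method gives
  I(n) ~ e^(−n φ(x*)) · sqrt(2π / (n · φ''(x*))) = sqrt(2π / (78n)) = sqrt(π/(39n)).
This is exact: substituting u = (x − 20)·sqrt(39n) gives I(n) = (1/sqrt(39n)) ∫_{−∞}^{∞} e^(−u^2) du = sqrt(π/(39n)).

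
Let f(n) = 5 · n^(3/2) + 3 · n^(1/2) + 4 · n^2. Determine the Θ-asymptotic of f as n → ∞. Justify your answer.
f(n) ∈ Θ(n^2)

Compare the terms by growth order. For large n, n^a · (log n)^b dominates n^a' · (log n)^b' iff a > a', or (a = a' and b > b'). Ranking the 3 terms shows the dominant one is 4 · n^2. Hence f(n) ∈ Θ(n^2).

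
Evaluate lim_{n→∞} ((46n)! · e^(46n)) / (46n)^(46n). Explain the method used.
lim = ∞

Stirling: (46n)! ~ sqrt(2π·46n) · (46n/e)^(46n). Hence
  (46n)! · e^(46n) / (46n)^(46n) ~ sqrt(2π·46n) = sqrt(2π·46) · sqrt(n) → ∞.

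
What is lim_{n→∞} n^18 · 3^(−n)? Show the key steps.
lim = 0

Exponentials with base > 1 dominate every fixed polynomial: for any fixed c, n^c / 3^n → 0 as n → ∞ (e.g. by the ratio test, or by writing 3^n = e^(n ln 3) and noting e^(n ln 3) / n^c → ∞). Hence n^18 · 3^(−n) = n^18 / 3^n → 0.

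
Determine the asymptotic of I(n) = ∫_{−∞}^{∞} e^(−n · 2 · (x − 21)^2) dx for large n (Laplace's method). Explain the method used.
I(n) = sqrt(π/(2n))

Here φ(x) = 2 · (x − 21)^2 has its unique minimum at x* = 21 with φ(x*) = 0 and φ''(x*) = 4. Laplace's method gives
  I(n) ~ e^(−n φ(x*)) · sqrt(2π / (n · φ''(x*))) = sqrt(2π / (4n)) = sqrt(π/(2n)).
This is exact: substituting u = (x − 21)·sqrt(2n) gives I(n) = (1/sqrt(2n)) ∫_{−∞}^{∞} e^(−u^2) du = sqrt(π/(2n)).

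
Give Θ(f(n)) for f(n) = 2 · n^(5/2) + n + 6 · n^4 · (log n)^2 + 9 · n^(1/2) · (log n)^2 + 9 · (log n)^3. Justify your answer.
f(n) ∈ Θ(n^4 · (log n)^2)

Compare the terms by growth order. For large n, n^a · (log n)^b dominates n^a' · (log n)^b' iff a > a', or (a = a' and b > b'). Ranking the 5 terms shows the dominant one is 6 · n^4 · (log n)^2. Hence f(n) ∈ Θ(n^4 · (log n)^2).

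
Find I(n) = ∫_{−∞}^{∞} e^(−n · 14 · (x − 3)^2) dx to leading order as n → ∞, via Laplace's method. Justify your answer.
I(n) = sqrt(π/(14n))

Here φ(x) = 14 · (x − 3)^2 has its unique minimum at x* = 3 with φ(x*) = 0 and φ''(x*) = 28. Laplace's method gives
  I(n) ~ e^(−n φ(x*)) · sqrt(2π / (n · φ''(x*))) = sqrt(2π / (28n)) = sqrt(π/(14n)).
This is exact: substituting u = (x − 3)·sqrt(14n) gives I(n) = (1/sqrt(14n)) ∫_{−∞}^{∞} e^(−u^2) du = sqrt(π/(14n)).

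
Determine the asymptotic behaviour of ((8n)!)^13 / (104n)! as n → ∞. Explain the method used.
((8n)!)^13/(104n)! ~ ((2π·8n)^(12/2) / sqrt(13)) · 13^(−13·8n)  →  0

Write N = 8n. Stirling: N! ~ sqrt(2π N)(N/e)^N and (13N)! ~ sqrt(2π·13N)·(13N/e)^(13N).
  (N!)^13/(13N)! ~ (2π N)^(13/2) (N/e)^(13N) / [sqrt(2π·13N) (13N/e)^(13N)]
     = (2π N)^(13/2) / sqrt(2π·13N) · (N/(13N))^(13N)
     = (2π N)^((13−1)/2) / sqrt(13) · 13^(−13N).
Since 13^13 > 1, the factor 13^(−13N) decays exponentially, so the ratio → 0. Substituting N = 8n gives the stated form.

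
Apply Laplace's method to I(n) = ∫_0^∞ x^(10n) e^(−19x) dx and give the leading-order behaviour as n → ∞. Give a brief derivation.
I(n) ~ (sqrt(2π·10n) / 19) · (10n/(19e))^(10n)

Write the integrand as exp(10n ln x − 19x) and set f(x) = 10n ln x − 19x. Then f'(x) = 10n/x − 19 = 0 at x* = 10n/19, and f''(x*) = −10n/x*^2 = −19^2/(10n). Laplace's method (interior maximum) gives
  I(n) ~ e^(f(x*)) · sqrt(2π / |f''(x*)|)
        = exp(10n ln(10n/19) − 10n) · sqrt(2π · 10n / 19^2)
        = (10n/19)^(10n) e^(−10n) · sqrt(2π·10n) / 19
        = (sqrt(2π·10n) / 19) · (10n/(19e))^(10n).
This matches Γ(10n+1)/19^(10n+1) with Stirling applied to Γ.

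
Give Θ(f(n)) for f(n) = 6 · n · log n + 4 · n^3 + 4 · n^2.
f(n) ∈ Θ(n^3)

Compare the terms by growth order. For large n, n^a · (log n)^b dominates n^a' · (log n)^b' iff a > a', or (a = a' and b > b'). Ranking the 3 terms shows the dominant one is 4 · n^3. Hence f(n) ∈ Θ(n^3).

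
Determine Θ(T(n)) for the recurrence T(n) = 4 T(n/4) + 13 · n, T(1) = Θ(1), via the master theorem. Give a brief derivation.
T(n) = Θ(n log n)

log_4 4 = 1, and f(n) = 13 · n = Θ(n^(log_4 4)). This is Case 2 of the master theorem: T(n) = Θ(f(n) · log n) = Θ(n log n).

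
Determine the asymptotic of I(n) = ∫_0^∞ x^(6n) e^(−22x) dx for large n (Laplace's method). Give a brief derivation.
I(n) ~ (sqrt(2π·6n) / 22) · (6n/(22e))^(6n)

Write the integrand as exp(6n ln x − 22x) and set f(x) = 6n ln x − 22x. Then f'(x) = 6n/x − 22 = 0 at x* = 6n/22, and f''(x*) = −6n/x*^2 = −22^2/(6n). Laplace's method (interior maximum) gives
  I(n) ~ e^(f(x*)) · sqrt(2π / |f''(x*)|)
        = exp(6n ln(6n/22) − 6n) · sqrt(2π · 6n / 22^2)
        = (6n/22)^(6n) e^(−6n) · sqrt(2π·6n) / 22
        = (sqrt(2π·6n) / 22) · (6n/(22e))^(6n).
This matches Γ(6n+1)/22^(6n+1) with Stirling applied to Γ.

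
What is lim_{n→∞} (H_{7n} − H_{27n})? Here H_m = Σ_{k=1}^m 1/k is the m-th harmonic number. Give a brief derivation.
lim = ln(7/27)

Euler-Maclaurin gives H_m = ln m + γ + 1/(2m) + O(1/m^2). The γ and O(1/m) terms cancel in the difference:
  H_{7n} − H_{27n} = ln(7n) − ln(27n) + O(1/n) = ln(7/27) + O(1/n).
Hence the limit is ln(7/27).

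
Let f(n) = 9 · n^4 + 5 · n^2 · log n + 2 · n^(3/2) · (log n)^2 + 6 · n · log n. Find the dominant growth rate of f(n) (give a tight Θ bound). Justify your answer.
f(n) ∈ Θ(n^4)

Compare the terms by growth order. For large n, n^a · (log n)^b dominates n^a' · (log n)^b' iff a > a', or (a = a' and b > b'). Ranking the 4 terms shows the dominant one is 9 · n^4. Hence f(n) ∈ Θ(n^4).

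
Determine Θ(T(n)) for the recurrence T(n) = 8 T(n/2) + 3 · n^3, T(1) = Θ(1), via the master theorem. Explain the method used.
T(n) = Θ(n^3 log n)

log_2 8 = 3, and f(n) = 3 · n^3 = Θ(n^(log_2 8)). This is Case 2 of the master theorem: T(n) = Θ(f(n) · log n) = Θ(n^3 log n).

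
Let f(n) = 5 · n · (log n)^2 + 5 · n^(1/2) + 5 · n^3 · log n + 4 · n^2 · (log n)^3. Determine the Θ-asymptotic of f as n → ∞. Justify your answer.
f(n) ∈ Θ(n^3 · log n)

Compare the terms by growth order. For large n, n^a · (log n)^b dominates n^a' · (log n)^b' iff a > a', or (a = a' and b > b'). Ranking the 4 terms shows the dominant one is 5 · n^3 · log n. Hence f(n) ∈ Θ(n^3 · log n).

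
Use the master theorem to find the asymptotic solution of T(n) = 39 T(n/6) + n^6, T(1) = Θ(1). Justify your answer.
T(n) = Θ(n^6)

log_6 39 ≈ 2.045. f(n) = n^6 dominates n^(log_6 39) since 6 > 2.045, and the regularity condition a·f(n/b) = 39·(n/6)^6 = (39/46656)·n^6 ≤ c·f(n) holds with c = 39/46656 ≈ 0.000836 < 1. So this is Case 3: T(n) = Θ(f(n)) = Θ(n^6).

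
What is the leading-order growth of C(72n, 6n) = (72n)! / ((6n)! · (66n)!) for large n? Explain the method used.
C(72n, 6n) ~ (8916100448256/285311670611)^(6n) · sqrt(6/(11π·6n))

Write N = 6n. Apply Stirling to each factorial:
  (12N)! ~ sqrt(2π·12N) · (12N/e)^(12N),
  N! ~ sqrt(2π N) · (N/e)^N,
  (11N)! ~ sqrt(2π·11N) · (11N/e)^(11N).
The exponential factors combine to (12N)^(12N) / (N^N · (11N)^(11N)) = 12^(12N)/11^(11N) = (12^12/11^11)^N = (8916100448256/285311670611)^N.
The square-root prefactors combine to sqrt(2π·12N) / (sqrt(2π N)·sqrt(2π·11N)) = sqrt(12 / (2π·11·N)) = sqrt(6/(11π·6n)).
Substituting N = 6n: C(72n, 6n) ~ (8916100448256/285311670611)^(6n) · sqrt(6/(11π·6n)).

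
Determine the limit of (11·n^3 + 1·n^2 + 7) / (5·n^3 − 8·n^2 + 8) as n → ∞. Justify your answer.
lim = 11/5

For large n the leading n^3 terms dominate both numerator and denominator. Dividing top and bottom by n^3, every other term tends to 0, leaving 11/5.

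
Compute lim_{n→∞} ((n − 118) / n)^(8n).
lim = e^(−944)

Rewrite as (1 − 118/n)^(8n). By the standard limit (1 + x/n)^n → e^x, we have (1 − 118/n)^n → e^(−118), and raising to the 8th power gives e^(−944).
More precisely, ln[(1 − 118/n)^(8n)] = 8n · ln(1 − 118/n) = 8n · (-118/n + O(1/n^2)) = -944 + O(1/n) → -944.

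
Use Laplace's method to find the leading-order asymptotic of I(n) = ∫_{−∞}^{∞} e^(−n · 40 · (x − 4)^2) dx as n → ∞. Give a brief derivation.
I(n) = sqrt(π/(40n))

Here φ(x) = 40 · (x − 4)^2 has its unique minimum at x* = 4 with φ(x*) = 0 and φ''(x*) = 80. Laplace's method gives
  I(n) ~ e^(−n φ(x*)) · sqrt(2π / (n · φ''(x*))) = sqrt(2π / (80n)) = sqrt(π/(40n)).
This is exact: substituting u = (x − 4)·sqrt(40n) gives I(n) = (1/sqrt(40n)) ∫_{−∞}^{∞} e^(−u^2) du = sqrt(π/(40n)).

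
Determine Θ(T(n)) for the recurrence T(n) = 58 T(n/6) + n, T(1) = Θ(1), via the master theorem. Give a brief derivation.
T(n) = Θ(n^(log_6 58))

Master theorem: compare f(n) = n to n^(log_6 58) where log_6 58 ≈ 2.266. Since 1 < log_6 58, we have f(n) = O(n^(log_6 58 − ε)) for some ε > 0 — Case 1. Hence T(n) = Θ(n^(log_6 58)).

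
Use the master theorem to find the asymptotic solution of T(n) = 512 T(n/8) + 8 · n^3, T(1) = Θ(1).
T(n) = Θ(n^3 log n)

log_8 512 = 3, and f(n) = 8 · n^3 = Θ(n^(log_8 512)). This is Case 2 of the master theorem: T(n) = Θ(f(n) · log n) = Θ(n^3 log n).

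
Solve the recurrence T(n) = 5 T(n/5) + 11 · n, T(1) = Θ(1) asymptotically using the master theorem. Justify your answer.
T(n) = Θ(n log n)

log_5 5 = 1, and f(n) = 11 · n = Θ(n^(log_5 5)). This is Case 2 of the master theorem: T(n) = Θ(f(n) · log n) = Θ(n log n).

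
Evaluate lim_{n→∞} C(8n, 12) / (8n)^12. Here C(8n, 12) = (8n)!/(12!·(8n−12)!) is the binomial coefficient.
lim = 1/12! = 1/479001600

With N = 8n → ∞: C(N, 12) / N^12 = [N(N−1)…(N−11)] / (12! · N^12) = (1/12!) · 1 · (1 − 1/(8n)) · … · (1 − 11/(8n)). Each factor → 1 as N → ∞, so the limit is 1/12! = 1/479001600.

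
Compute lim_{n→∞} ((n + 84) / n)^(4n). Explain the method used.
lim = e^336

Rewrite as (1 + 84/n)^(4n). By the standard limit (1 + x/n)^n → e^x, we have (1 + 84/n)^n → e^84, and raising to the 4th power gives e^336.
More precisely, ln[(1 + 84/n)^(4n)] = 4n · ln(1 + 84/n) = 4n · (84/n + O(1/n^2)) = 336 + O(1/n) → 336.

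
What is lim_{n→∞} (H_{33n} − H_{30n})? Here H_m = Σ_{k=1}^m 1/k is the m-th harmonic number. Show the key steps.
lim = ln(33/30) = ln(11/10)

Euler-Maclaurin gives H_m = ln m + γ + 1/(2m) + O(1/m^2). The γ and O(1/m) terms cancel in the difference:
  H_{33n} − H_{30n} = ln(33n) − ln(30n) + O(1/n) = ln(33/30) + O(1/n).
Hence the limit is ln(33/30) = ln(11/10).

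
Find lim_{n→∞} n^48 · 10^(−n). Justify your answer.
lim = 0

Exponentials with base > 1 dominate every fixed polynomial: for any fixed c, n^c / 10^n → 0 as n → ∞ (e.g. by the ratio test, or by writing 10^n = e^(n ln 10) and noting e^(n ln 10) / n^c → ∞). Hence n^48 · 10^(−n) = n^48 / 10^n → 0.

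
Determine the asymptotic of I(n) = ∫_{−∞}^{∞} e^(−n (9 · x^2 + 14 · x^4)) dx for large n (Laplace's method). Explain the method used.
I(n) ~ sqrt(π/(9n))

φ(x) = 9 · x^2 + 14 · x^4 has its unique global minimum at x* = 0 (since φ'(x) = 18x + 56x^3 = 0 only at x = 0 for real x with both coefficients positive, and φ → ∞ as |x| → ∞). At x* = 0, φ(0) = 0 and φ''(0) = 18. Laplace's method then gives
  I(n) ~ sqrt(2π / (n · φ''(0))) · e^(−n φ(0)) = sqrt(2π / (18n)) = sqrt(π/(9n)).
The 14 · x^4 term contributes only at subleading order (an O(1/n) relative correction).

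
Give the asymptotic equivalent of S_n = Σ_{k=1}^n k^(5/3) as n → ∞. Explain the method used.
S_n ~ (3/8) · n^(8/3)

Integral comparison: Σ_{k=1}^n k^(5/3) = ∫_0^n x^(5/3) dx + O(n^(5/3)). The integral is n^(1 + 5/3) / (1 + 5/3) = n^((5+3)/3) / ((5+3)/3) = (3/8) · n^(8/3).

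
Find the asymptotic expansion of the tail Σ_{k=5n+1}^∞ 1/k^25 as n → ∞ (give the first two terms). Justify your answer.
Σ_{k>5n} 1/k^25 = 1/(24 · (5n)^24) − 1/(2 · (5n)^25) + O(1/(5n)^26)

Compare to the integral: ∫_{5n}^∞ x^(−25) dx = [−x^(−24)/24]_{5n}^∞ = 1/((25−1)·(5n)^24). The Euler-Maclaurin correction adds −f(5n)/2 = −1/(2·(5n)^25). Euler-Maclaurin then gives
  Σ_{k>5n} 1/k^25 = ∫_{5n}^∞ dx/x^25 − 1/(2·(5n)^25) + O(1/(5n)^26).
(Equivalently this is ζ(25) − Σ_{k≤5n} 1/k^25.)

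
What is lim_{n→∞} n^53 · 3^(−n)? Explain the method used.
lim = 0

Exponentials with base > 1 dominate every fixed polynomial: for any fixed c, n^c / 3^n → 0 as n → ∞ (e.g. by the ratio test, or by writing 3^n = e^(n ln 3) and noting e^(n ln 3) / n^c → ∞). Hence n^53 · 3^(−n) = n^53 / 3^n → 0.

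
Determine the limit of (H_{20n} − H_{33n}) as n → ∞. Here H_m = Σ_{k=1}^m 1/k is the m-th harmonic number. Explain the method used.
lim = ln(20/33)

Euler-Maclaurin gives H_m = ln m + γ + 1/(2m) + O(1/m^2). The γ and O(1/m) terms cancel in the difference:
  H_{20n} − H_{33n} = ln(20n) − ln(33n) + O(1/n) = ln(20/33) + O(1/n).
Hence the limit is ln(20/33).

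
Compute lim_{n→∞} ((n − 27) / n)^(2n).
lim = e^(−54)

Rewrite as (1 − 27/n)^(2n). By the standard limit (1 + x/n)^n → e^x, we have (1 − 27/n)^n → e^(−27), and raising to the 2nd power gives e^(−54).
More precisely, ln[(1 − 27/n)^(2n)] = 2n · ln(1 − 27/n) = 2n · (-27/n + O(1/n^2)) = -54 + O(1/n) → -54.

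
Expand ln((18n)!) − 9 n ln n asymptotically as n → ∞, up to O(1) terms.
ln((18n)!) − 9 n ln n = 9 n ln n + 18(ln 18 − 1) n + (1/2) ln(2π·18n) + O(1/n)

Stirling: ln((18n)!) = 18n ln(18n) − 18n + (1/2) ln(2π·18n) + O(1/n).
Expand 18n ln(18n) = 18n (ln n + ln 18) = 18n ln n + 18n ln 18.
Subtract 9n ln n: leading term is (18 − 9) n ln n = 9 n ln n. The next term is 18n ln 18 − 18n = 18(ln 18 − 1) n. Then the (1/2) ln(2π·18n) correction.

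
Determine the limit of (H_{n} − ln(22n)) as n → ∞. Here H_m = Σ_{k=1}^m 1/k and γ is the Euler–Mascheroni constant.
lim = −ln 22 + γ

By Euler-Maclaurin, H_m = ln m + γ + O(1/m). So
  H_{n} − ln(22n) = ln(n) + γ − ln(22n) + O(1/n)
                       = ln(1/22) + γ + O(1/n).
Hence the limit is ln(1/22) + γ.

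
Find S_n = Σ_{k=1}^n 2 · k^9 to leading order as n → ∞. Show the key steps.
S_n ~ n^10 / 5

By integral comparison (Euler-Maclaurin), Σ_{k=1}^n 2 · k^9 = 2 · ∫_0^n x^9 dx + O(n^9) = 2 · n^10/10 = n^10 / 5 + O(n^9). (Equivalently, Faulhaber's formula gives the same leading term.)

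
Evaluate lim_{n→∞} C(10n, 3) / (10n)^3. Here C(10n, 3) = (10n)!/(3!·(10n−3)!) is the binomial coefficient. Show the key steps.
lim = 1/3! = 1/6

With N = 10n → ∞: C(N, 3) / N^3 = [N(N−1)…(N−2)] / (3! · N^3) = (1/3!) · 1 · (1 − 1/(10n)) · (1 − 2/(10n)). Each factor → 1 as N → ∞, so the limit is 1/3! = 1/6.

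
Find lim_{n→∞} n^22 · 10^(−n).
lim = 0

Exponentials with base > 1 dominate every fixed polynomial: for any fixed c, n^c / 10^n → 0 as n → ∞ (e.g. by the ratio test, or by writing 10^n = e^(n ln 10) and noting e^(n ln 10) / n^c → ∞). Hence n^22 · 10^(−n) = n^22 / 10^n → 0.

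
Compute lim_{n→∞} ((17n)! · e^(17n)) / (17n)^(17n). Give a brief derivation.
lim = ∞

Stirling: (17n)! ~ sqrt(2π·17n) · (17n/e)^(17n). Hence
  (17n)! · e^(17n) / (17n)^(17n) ~ sqrt(2π·17n) = sqrt(2π·17) · sqrt(n) → ∞.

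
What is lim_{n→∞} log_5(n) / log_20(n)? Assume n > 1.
lim = ln(20) / ln(5) = log_5(20)

Change of base: log_5(n) = ln n / ln 5 and log_20(n) = ln n / ln 20. The ratio is (ln n / ln 5) · (ln 20 / ln n) = ln 20 / ln 5, a constant independent of n. So the limit is ln 20 / ln 5 = log_5(20).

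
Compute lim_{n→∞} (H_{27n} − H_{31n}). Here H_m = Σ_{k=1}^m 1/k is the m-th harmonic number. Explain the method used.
lim = ln(27/31)

Euler-Maclaurin gives H_m = ln m + γ + 1/(2m) + O(1/m^2). The γ and O(1/m) terms cancel in the difference:
  H_{27n} − H_{31n} = ln(27n) − ln(31n) + O(1/n) = ln(27/31) + O(1/n).
Hence the limit is ln(27/31).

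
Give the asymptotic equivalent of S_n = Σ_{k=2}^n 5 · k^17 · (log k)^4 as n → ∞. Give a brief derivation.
S_n ~ 5 · n^18 · (log n)^4 / 18

By integral comparison, S_n = ∫_1^n 5 · x^17 · (log x)^4 dx + O(n^17 · (log n)^4). For the integral, the leading term of ∫_1^n x^17 (log x)^4 dx is n^18/18 · (log n)^4 (by repeated integration by parts; each step lowers the log-exponent and produces a relatively O(1/log n) correction). Hence S_n ~ 5 · n^18 · (log n)^4 / 18.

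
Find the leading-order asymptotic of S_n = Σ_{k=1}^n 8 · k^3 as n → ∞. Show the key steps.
S_n ~ 2 · n^4

By integral comparison (Euler-Maclaurin), Σ_{k=1}^n 8 · k^3 = 8 · ∫_0^n x^3 dx + O(n^3) = 8 · n^4/4 = 2 · n^4 + O(n^3). (Equivalently, Faulhaber's formula gives the same leading term.)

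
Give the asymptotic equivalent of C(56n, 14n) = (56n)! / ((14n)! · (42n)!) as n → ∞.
C(56n, 14n) ~ (256/27)^(14n) · sqrt(2/(3π·14n))

Write N = 14n. Apply Stirling to each factorial:
  (4N)! ~ sqrt(2π·4N) · (4N/e)^(4N),
  N! ~ sqrt(2π N) · (N/e)^N,
  (3N)! ~ sqrt(2π·3N) · (3N/e)^(3N).
The exponential factors combine to (4N)^(4N) / (N^N · (3N)^(3N)) = 4^(4N)/3^(3N) = (4^4/3^3)^N = (256/27)^N.
The square-root prefactors combine to sqrt(2π·4N) / (sqrt(2π N)·sqrt(2π·3N)) = sqrt(4 / (2π·3·N)) = sqrt(2/(3π·14n)).
Substituting N = 14n: C(56n, 14n) ~ (256/27)^(14n) · sqrt(2/(3π·14n)).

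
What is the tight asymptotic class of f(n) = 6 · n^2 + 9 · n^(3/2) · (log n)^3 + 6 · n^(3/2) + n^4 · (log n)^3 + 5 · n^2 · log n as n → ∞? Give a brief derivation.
f(n) ∈ Θ(n^4 · (log n)^3)

Compare the terms by growth order. For large n, n^a · (log n)^b dominates n^a' · (log n)^b' iff a > a', or (a = a' and b > b'). Ranking the 5 terms shows the dominant one is n^4 · (log n)^3. Hence f(n) ∈ Θ(n^4 · (log n)^3).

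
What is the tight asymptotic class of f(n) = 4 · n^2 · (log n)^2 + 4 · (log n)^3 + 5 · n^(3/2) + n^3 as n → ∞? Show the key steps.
f(n) ∈ Θ(n^3)

Compare the terms by growth order. For large n, n^a · (log n)^b dominates n^a' · (log n)^b' iff a > a', or (a = a' and b > b'). Ranking the 4 terms shows the dominant one is n^3. Hence f(n) ∈ Θ(n^3).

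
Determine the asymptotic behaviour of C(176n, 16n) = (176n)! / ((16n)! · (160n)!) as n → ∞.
C(176n, 16n) ~ (285311670611/10000000000)^(16n) · sqrt(11/(20π·16n))

Write N = 16n. Apply Stirling to each factorial:
  (11N)! ~ sqrt(2π·11N) · (11N/e)^(11N),
  N! ~ sqrt(2π N) · (N/e)^N,
  (10N)! ~ sqrt(2π·10N) · (10N/e)^(10N).
The exponential factors combine to (11N)^(11N) / (N^N · (10N)^(10N)) = 11^(11N)/10^(10N) = (11^11/10^10)^N = (285311670611/10000000000)^N.
The square-root prefactors combine to sqrt(2π·11N) / (sqrt(2π N)·sqrt(2π·10N)) = sqrt(11 / (2π·10·N)) = sqrt(11/(20π·16n)).
Substituting N = 16n: C(176n, 16n) ~ (285311670611/10000000000)^(16n) · sqrt(11/(20π·16n)).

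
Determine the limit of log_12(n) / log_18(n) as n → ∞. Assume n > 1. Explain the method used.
lim = ln(18) / ln(12) = log_12(18)

Change of base: log_12(n) = ln n / ln 12 and log_18(n) = ln n / ln 18. The ratio is (ln n / ln 12) · (ln 18 / ln n) = ln 18 / ln 12, a constant independent of n. So the limit is ln 18 / ln 12 = log_12(18).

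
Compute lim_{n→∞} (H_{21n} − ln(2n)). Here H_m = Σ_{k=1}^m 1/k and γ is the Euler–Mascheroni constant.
lim = ln(21/2) + γ

By Euler-Maclaurin, H_m = ln m + γ + O(1/m). So
  H_{21n} − ln(2n) = ln(21n) + γ − ln(2n) + O(1/n)
                       = ln(21/2) + γ + O(1/n).
Hence the limit is ln(21/2) + γ.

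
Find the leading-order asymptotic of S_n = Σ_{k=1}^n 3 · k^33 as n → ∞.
S_n ~ 3 · n^34 / 34

By integral comparison (Euler-Maclaurin), Σ_{k=1}^n 3 · k^33 = 3 · ∫_0^n x^33 dx + O(n^33) = 3 · n^34/34 + O(n^33). (Equivalently, Faulhaber's formula gives the same leading term.)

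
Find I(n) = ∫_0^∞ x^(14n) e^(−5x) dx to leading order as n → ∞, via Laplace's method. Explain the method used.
I(n) ~ (sqrt(2π·14n) / 5) · (14n/(5e))^(14n)

Write the integrand as exp(14n ln x − 5x) and set f(x) = 14n ln x − 5x. Then f'(x) = 14n/x − 5 = 0 at x* = 14n/5, and f''(x*) = −14n/x*^2 = −5^2/(14n). Laplace's method (interior maximum) gives
  I(n) ~ e^(f(x*)) · sqrt(2π / |f''(x*)|)
        = exp(14n ln(14n/5) − 14n) · sqrt(2π · 14n / 5^2)
        = (14n/5)^(14n) e^(−14n) · sqrt(2π·14n) / 5
        = (sqrt(2π·14n) / 5) · (14n/(5e))^(14n).
This matches Γ(14n+1)/5^(14n+1) with Stirling applied to Γ.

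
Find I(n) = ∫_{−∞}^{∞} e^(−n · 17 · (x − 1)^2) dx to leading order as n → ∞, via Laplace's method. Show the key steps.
I(n) = sqrt(π/(17n))

Here φ(x) = 17 · (x − 1)^2 has its unique minimum at x* = 1 with φ(x*) = 0 and φ''(x*) = 34. Laplace's method gives
  I(n) ~ e^(−n φ(x*)) · sqrt(2π / (n · φ''(x*))) = sqrt(2π / (34n)) = sqrt(π/(17n)).
This is exact: substituting u = (x − 1)·sqrt(17n) gives I(n) = (1/sqrt(17n)) ∫_{−∞}^{∞} e^(−u^2) du = sqrt(π/(17n)).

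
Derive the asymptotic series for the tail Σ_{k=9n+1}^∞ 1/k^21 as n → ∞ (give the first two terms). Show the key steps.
Σ_{k>9n} 1/k^21 = 1/(20 · (9n)^20) − 1/(2 · (9n)^21) + O(1/(9n)^22)

Compare to the integral: ∫_{9n}^∞ x^(−21) dx = [−x^(−20)/20]_{9n}^∞ = 1/((21−1)·(9n)^20). The Euler-Maclaurin correction adds −f(9n)/2 = −1/(2·(9n)^21). Euler-Maclaurin then gives
  Σ_{k>9n} 1/k^21 = ∫_{9n}^∞ dx/x^21 − 1/(2·(9n)^21) + O(1/(9n)^22).
(Equivalently this is ζ(21) − Σ_{k≤9n} 1/k^21.)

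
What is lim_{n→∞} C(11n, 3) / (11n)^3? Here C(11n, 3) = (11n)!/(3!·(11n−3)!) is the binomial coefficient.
lim = 1/3! = 1/6

With N = 11n → ∞: C(N, 3) / N^3 = [N(N−1)…(N−2)] / (3! · N^3) = (1/3!) · 1 · (1 − 1/(11n)) · (1 − 2/(11n)). Each factor → 1 as N → ∞, so the limit is 1/3! = 1/6.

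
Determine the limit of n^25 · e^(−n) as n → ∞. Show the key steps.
lim = 0

Exponentials with base > 1 dominate every fixed polynomial: for any fixed c, n^c / e^n → 0 as n → ∞ (e.g. by the ratio test, or since e^n grows faster than any power of n). Hence n^25 · e^(−n) = n^25 / e^n → 0.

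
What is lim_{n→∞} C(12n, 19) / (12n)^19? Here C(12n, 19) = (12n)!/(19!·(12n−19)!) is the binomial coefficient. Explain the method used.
lim = 1/19! = 1/121645100408832000

With N = 12n → ∞: C(N, 19) / N^19 = [N(N−1)…(N−18)] / (19! · N^19) = (1/19!) · 1 · (1 − 1/(12n)) · … · (1 − 18/(12n)). Each factor → 1 as N → ∞, so the limit is 1/19! = 1/121645100408832000.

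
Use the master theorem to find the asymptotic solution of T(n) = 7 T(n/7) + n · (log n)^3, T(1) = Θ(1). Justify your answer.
T(n) = Θ(n · (log n)^4)

Here log_7 7 = 1 and f(n) = n · (log n)^3 = Θ(n^(log_7 7) · (log n)^3). This is the extended Case 2 of the master theorem (f matches the critical exponent up to log factors), giving T(n) = Θ(n^(log_7 7) · (log n)^(3+1)) = Θ(n · (log n)^4).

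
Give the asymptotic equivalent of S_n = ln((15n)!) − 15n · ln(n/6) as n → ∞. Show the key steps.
S_n ~ 15n · (ln 90 − 1) + O(ln n)

Stirling: ln((15n)!) = 15n ln(15n) − 15n + O(ln n).
  S_n = 15n ln(15n) − 15n − 15n ln(n/6) + O(ln n)
      = 15n ln(15n) − 15n ln n + 15n ln 6 − 15n + O(ln n)
      = 15n ln 15 + 15n ln 6 − 15n + O(ln n)
      = 15n (ln 90 − 1) + O(ln n).
Numerically ln(90) − 1 ≈ 3.4998.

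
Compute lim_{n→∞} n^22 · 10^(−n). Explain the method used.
lim = 0

Exponentials with base > 1 dominate every fixed polynomial: for any fixed c, n^c / 10^n → 0 as n → ∞ (e.g. by the ratio test, or by writing 10^n = e^(n ln 10) and noting e^(n ln 10) / n^c → ∞). Hence n^22 · 10^(−n) = n^22 / 10^n → 0.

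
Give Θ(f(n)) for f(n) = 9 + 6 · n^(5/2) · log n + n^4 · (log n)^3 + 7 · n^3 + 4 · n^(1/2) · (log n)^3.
f(n) ∈ Θ(n^4 · (log n)^3)

Compare the terms by growth order. For large n, n^a · (log n)^b dominates n^a' · (log n)^b' iff a > a', or (a = a' and b > b'). Ranking the 5 terms shows the dominant one is n^4 · (log n)^3. Hence f(n) ∈ Θ(n^4 · (log n)^3).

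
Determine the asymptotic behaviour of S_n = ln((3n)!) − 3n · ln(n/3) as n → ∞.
S_n ~ 3n · (ln 9 − 1) + O(ln n)

Stirling: ln((3n)!) = 3n ln(3n) − 3n + O(ln n).
  S_n = 3n ln(3n) − 3n − 3n ln(n/3) + O(ln n)
      = 3n ln(3n) − 3n ln n + 3n ln 3 − 3n + O(ln n)
      = 3n ln 3 + 3n ln 3 − 3n + O(ln n)
      = 3n (ln 9 − 1) + O(ln n).
Numerically ln(9) − 1 ≈ 1.1972.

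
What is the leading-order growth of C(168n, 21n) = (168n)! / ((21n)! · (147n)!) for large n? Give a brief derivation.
C(168n, 21n) ~ (16777216/823543)^(21n) · sqrt(4/(7π·21n))

Write N = 21n. Apply Stirling to each factorial:
  (8N)! ~ sqrt(2π·8N) · (8N/e)^(8N),
  N! ~ sqrt(2π N) · (N/e)^N,
  (7N)! ~ sqrt(2π·7N) · (7N/e)^(7N).
The exponential factors combine to (8N)^(8N) / (N^N · (7N)^(7N)) = 8^(8N)/7^(7N) = (8^8/7^7)^N = (16777216/823543)^N.
The square-root prefactors combine to sqrt(2π·8N) / (sqrt(2π N)·sqrt(2π·7N)) = sqrt(8 / (2π·7·N)) = sqrt(4/(7π·21n)).
Substituting N = 21n: C(168n, 21n) ~ (16777216/823543)^(21n) · sqrt(4/(7π·21n)).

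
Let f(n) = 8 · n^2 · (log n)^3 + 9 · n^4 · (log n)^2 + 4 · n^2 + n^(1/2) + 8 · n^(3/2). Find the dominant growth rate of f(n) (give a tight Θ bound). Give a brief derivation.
f(n) ∈ Θ(n^4 · (log n)^2)

Compare the terms by growth order. For large n, n^a · (log n)^b dominates n^a' · (log n)^b' iff a > a', or (a = a' and b > b'). Ranking the 5 terms shows the dominant one is 9 · n^4 · (log n)^2. Hence f(n) ∈ Θ(n^4 · (log n)^2).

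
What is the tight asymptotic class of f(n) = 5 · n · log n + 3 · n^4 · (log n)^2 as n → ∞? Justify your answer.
f(n) ∈ Θ(n^4 · (log n)^2)

Compare the terms by growth order. For large n, n^a · (log n)^b dominates n^a' · (log n)^b' iff a > a', or (a = a' and b > b'). Ranking the 2 terms shows the dominant one is 3 · n^4 · (log n)^2. Hence f(n) ∈ Θ(n^4 · (log n)^2).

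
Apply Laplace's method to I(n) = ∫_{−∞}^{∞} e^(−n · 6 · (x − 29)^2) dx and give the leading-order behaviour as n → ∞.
I(n) = sqrt(π/(6n))

Here φ(x) = 6 · (x − 29)^2 has its unique minimum at x* = 29 with φ(x*) = 0 and φ''(x*) = 12. Laplace's method gives
  I(n) ~ e^(−n φ(x*)) · sqrt(2π / (n · φ''(x*))) = sqrt(2π / (12n)) = sqrt(π/(6n)).
This is exact: substituting u = (x − 29)·sqrt(6n) gives I(n) = (1/sqrt(6n)) ∫_{−∞}^{∞} e^(−u^2) du = sqrt(π/(6n)).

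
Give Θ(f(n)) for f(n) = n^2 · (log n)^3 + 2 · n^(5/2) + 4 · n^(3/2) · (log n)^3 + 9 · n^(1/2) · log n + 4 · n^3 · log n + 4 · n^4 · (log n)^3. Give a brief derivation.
f(n) ∈ Θ(n^4 · (log n)^3)

Compare the terms by growth order. For large n, n^a · (log n)^b dominates n^a' · (log n)^b' iff a > a', or (a = a' and b > b'). Ranking the 6 terms shows the dominant one is 4 · n^4 · (log n)^3. Hence f(n) ∈ Θ(n^4 · (log n)^3).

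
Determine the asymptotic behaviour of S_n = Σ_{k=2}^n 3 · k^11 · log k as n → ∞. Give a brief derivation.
S_n ~ n^12 log n / 4 − n^12 / 48

By integral comparison, S_n = ∫_1^n 3 · x^11 · log x dx + O(n^11 · log n). For the integral, ∫ x^11 log x dx = n^12 log n / 12 − n^12/144 (integration by parts). Hence S_n ~ n^12 log n / 4 − n^12 / 48.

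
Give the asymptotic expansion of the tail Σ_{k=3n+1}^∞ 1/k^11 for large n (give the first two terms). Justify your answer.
Σ_{k>3n} 1/k^11 = 1/(10 · (3n)^10) − 1/(2 · (3n)^11) + O(1/(3n)^12)

Compare to the integral: ∫_{3n}^∞ x^(−11) dx = [−x^(−10)/10]_{3n}^∞ = 1/((11−1)·(3n)^10). The Euler-Maclaurin correction adds −f(3n)/2 = −1/(2·(3n)^11). Euler-Maclaurin then gives
  Σ_{k>3n} 1/k^11 = ∫_{3n}^∞ dx/x^11 − 1/(2·(3n)^11) + O(1/(3n)^12).
(Equivalently this is ζ(11) − Σ_{k≤3n} 1/k^11.)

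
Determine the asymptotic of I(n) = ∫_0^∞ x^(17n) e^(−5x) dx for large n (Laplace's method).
I(n) ~ (sqrt(2π·17n) / 5) · (17n/(5e))^(17n)

Write the integrand as exp(17n ln x − 5x) and set f(x) = 17n ln x − 5x. Then f'(x) = 17n/x − 5 = 0 at x* = 17n/5, and f''(x*) = −17n/x*^2 = −5^2/(17n). Laplace's method (interior maximum) gives
  I(n) ~ e^(f(x*)) · sqrt(2π / |f''(x*)|)
        = exp(17n ln(17n/5) − 17n) · sqrt(2π · 17n / 5^2)
        = (17n/5)^(17n) e^(−17n) · sqrt(2π·17n) / 5
        = (sqrt(2π·17n) / 5) · (17n/(5e))^(17n).
This matches Γ(17n+1)/5^(17n+1) with Stirling applied to Γ.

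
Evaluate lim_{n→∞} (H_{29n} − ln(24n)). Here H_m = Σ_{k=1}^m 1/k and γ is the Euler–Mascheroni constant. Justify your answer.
lim = ln(29/24) + γ

By Euler-Maclaurin, H_m = ln m + γ + O(1/m). So
  H_{29n} − ln(24n) = ln(29n) + γ − ln(24n) + O(1/n)
                       = ln(29/24) + γ + O(1/n).
Hence the limit is ln(29/24) + γ.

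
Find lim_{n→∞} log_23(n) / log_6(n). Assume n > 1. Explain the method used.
lim = ln(6) / ln(23) = log_23(6)

Change of base: log_23(n) = ln n / ln 23 and log_6(n) = ln n / ln 6. The ratio is (ln n / ln 23) · (ln 6 / ln n) = ln 6 / ln 23, a constant independent of n. So the limit is ln 6 / ln 23 = log_23(6).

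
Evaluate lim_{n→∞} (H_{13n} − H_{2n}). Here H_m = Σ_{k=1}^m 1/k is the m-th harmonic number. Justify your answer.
lim = ln(13/2)

Euler-Maclaurin gives H_m = ln m + γ + 1/(2m) + O(1/m^2). The γ and O(1/m) terms cancel in the difference:
  H_{13n} − H_{2n} = ln(13n) − ln(2n) + O(1/n) = ln(13/2) + O(1/n).
Hence the limit is ln(13/2).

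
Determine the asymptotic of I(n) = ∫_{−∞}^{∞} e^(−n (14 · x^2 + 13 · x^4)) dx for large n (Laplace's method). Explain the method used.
I(n) ~ sqrt(π/(14n))

φ(x) = 14 · x^2 + 13 · x^4 has its unique global minimum at x* = 0 (since φ'(x) = 28x + 52x^3 = 0 only at x = 0 for real x with both coefficients positive, and φ → ∞ as |x| → ∞). At x* = 0, φ(0) = 0 and φ''(0) = 28. Laplace's method then gives
  I(n) ~ sqrt(2π / (n · φ''(0))) · e^(−n φ(0)) = sqrt(2π / (28n)) = sqrt(π/(14n)).
The 13 · x^4 term contributes only at subleading order (an O(1/n) relative correction).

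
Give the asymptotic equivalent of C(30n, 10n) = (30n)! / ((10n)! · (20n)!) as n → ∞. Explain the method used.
C(30n, 10n) ~ (27/4)^(10n) · sqrt(3/(4π·10n))

Write N = 10n. Apply Stirling to each factorial:
  (3N)! ~ sqrt(2π·3N) · (3N/e)^(3N),
  N! ~ sqrt(2π N) · (N/e)^N,
  (2N)! ~ sqrt(2π·2N) · (2N/e)^(2N).
The exponential factors combine to (3N)^(3N) / (N^N · (2N)^(2N)) = 3^(3N)/2^(2N) = (3^3/2^2)^N = (27/4)^N.
The square-root prefactors combine to sqrt(2π·3N) / (sqrt(2π N)·sqrt(2π·2N)) = sqrt(3 / (2π·2·N)) = sqrt(3/(4π·10n)).
Substituting N = 10n: C(30n, 10n) ~ (27/4)^(10n) · sqrt(3/(4π·10n)).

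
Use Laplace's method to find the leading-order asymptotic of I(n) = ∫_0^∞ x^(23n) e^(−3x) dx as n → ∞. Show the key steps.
I(n) ~ (sqrt(2π·23n) / 3) · (23n/(3e))^(23n)

Write the integrand as exp(23n ln x − 3x) and set f(x) = 23n ln x − 3x. Then f'(x) = 23n/x − 3 = 0 at x* = 23n/3, and f''(x*) = −23n/x*^2 = −3^2/(23n). Laplace's method (interior maximum) gives
  I(n) ~ e^(f(x*)) · sqrt(2π / |f''(x*)|)
        = exp(23n ln(23n/3) − 23n) · sqrt(2π · 23n / 3^2)
        = (23n/3)^(23n) e^(−23n) · sqrt(2π·23n) / 3
        = (sqrt(2π·23n) / 3) · (23n/(3e))^(23n).
This matches Γ(23n+1)/3^(23n+1) with Stirling applied to Γ.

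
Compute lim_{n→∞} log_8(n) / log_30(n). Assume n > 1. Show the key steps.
lim = ln(30) / ln(8) = log_8(30)

Change of base: log_8(n) = ln n / ln 8 and log_30(n) = ln n / ln 30. The ratio is (ln n / ln 8) · (ln 30 / ln n) = ln 30 / ln 8, a constant independent of n. So the limit is ln 30 / ln 8 = log_8(30).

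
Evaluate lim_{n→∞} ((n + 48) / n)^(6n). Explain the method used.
lim = e^288

Rewrite as (1 + 48/n)^(6n). By the standard limit (1 + x/n)^n → e^x, we have (1 + 48/n)^n → e^48, and raising to the 6th power gives e^288.
More precisely, ln[(1 + 48/n)^(6n)] = 6n · ln(1 + 48/n) = 6n · (48/n + O(1/n^2)) = 288 + O(1/n) → 288.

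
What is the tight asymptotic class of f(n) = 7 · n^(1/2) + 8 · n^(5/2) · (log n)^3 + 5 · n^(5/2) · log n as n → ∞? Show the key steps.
f(n) ∈ Θ(n^(5/2) · (log n)^3)

Compare the terms by growth order. For large n, n^a · (log n)^b dominates n^a' · (log n)^b' iff a > a', or (a = a' and b > b'). Ranking the 3 terms shows the dominant one is 8 · n^(5/2) · (log n)^3. Hence f(n) ∈ Θ(n^(5/2) · (log n)^3).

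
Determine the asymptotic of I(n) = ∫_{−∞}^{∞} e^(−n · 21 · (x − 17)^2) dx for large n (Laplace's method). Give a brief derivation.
I(n) = sqrt(π/(21n))

Here φ(x) = 21 · (x − 17)^2 has its unique minimum at x* = 17 with φ(x*) = 0 and φ''(x*) = 42. Laplace's method gives
  I(n) ~ e^(−n φ(x*)) · sqrt(2π / (n · φ''(x*))) = sqrt(2π / (42n)) = sqrt(π/(21n)).
This is exact: substituting u = (x − 17)·sqrt(21n) gives I(n) = (1/sqrt(21n)) ∫_{−∞}^{∞} e^(−u^2) du = sqrt(π/(21n)).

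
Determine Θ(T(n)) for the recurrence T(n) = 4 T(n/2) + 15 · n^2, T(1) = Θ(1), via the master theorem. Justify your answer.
T(n) = Θ(n^2 log n)

log_2 4 = 2, and f(n) = 15 · n^2 = Θ(n^(log_2 4)). This is Case 2 of the master theorem: T(n) = Θ(f(n) · log n) = Θ(n^2 log n).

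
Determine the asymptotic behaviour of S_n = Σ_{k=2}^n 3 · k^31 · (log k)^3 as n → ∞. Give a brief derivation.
S_n ~ 3 · n^32 · (log n)^3 / 32

By integral comparison, S_n = ∫_1^n 3 · x^31 · (log x)^3 dx + O(n^31 · (log n)^3). For the integral, the leading term of ∫_1^n x^31 (log x)^3 dx is n^32/32 · (log n)^3 (by repeated integration by parts; each step lowers the log-exponent and produces a relatively O(1/log n) correction). Hence S_n ~ 3 · n^32 · (log n)^3 / 32.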